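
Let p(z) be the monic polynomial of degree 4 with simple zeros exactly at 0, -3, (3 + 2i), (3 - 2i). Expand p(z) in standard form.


The polynomial is p(z) = ∏_{α ∈ S} (z − α), where S = {0, -3, (3 + 2i), (3 - 2i)}.
Expanding the product yields: p(z) = z^4 -3·z^3 -5·z^2 + 39·z.
Note conjugate pairs combine to real quadratics: (z − (3+2i))(z − (3−2i)) = z² − 6z + 13.
The resulting polynomial has degree 4 and real coefficients as required.

p(z) = z^4 -3·z^3 -5·z^2 + 39·z.


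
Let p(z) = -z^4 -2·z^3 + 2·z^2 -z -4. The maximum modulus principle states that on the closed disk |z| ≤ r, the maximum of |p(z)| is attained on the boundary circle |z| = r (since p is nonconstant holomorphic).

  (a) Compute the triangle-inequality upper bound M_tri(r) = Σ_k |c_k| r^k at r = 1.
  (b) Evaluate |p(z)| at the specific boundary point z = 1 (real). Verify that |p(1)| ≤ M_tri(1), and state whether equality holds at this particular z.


Coefficients: c_0 = -4, c_1 = -1, c_2 = 2, c_3 = -2, c_4 = -1. Radius r = 1.
Part (a). Triangle bound: M_tri(r) = Σ_k |c_k| r^k
  = |-4|·1^0 + |-1|·1^1 + |2|·1^2 + |-2|·1^3 + |-1|·1^4
  = 4 + 1 + 2 + 2 + 1 = 10.
This bounds M(r) := max_{|z|=r} |p(z)| from above; equality holds iff all terms c_k z^k can be made to align in phase at a single z on |z|=r.
Part (b). At z = 1 (real, on the circle |z| = r):
  p(1) = (-4)·1^0 + (-1)·1^1 + (2)·1^2 + (-2)·1^3 + (-1)·1^4 = -6.
  |p(1)| = 6.
Check: |p(1)| = 6 ≤ 10 = M_tri(1). ✓ Equality does not hold at z = 1 (the coefficients have mixed signs, so the terms do not all align in phase there).

M_tri(1) = 10; |p(1)| = 6; equality at z=1: no.


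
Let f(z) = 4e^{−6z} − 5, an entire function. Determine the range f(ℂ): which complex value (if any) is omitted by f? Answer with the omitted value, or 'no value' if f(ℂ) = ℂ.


Little Picard bounds the complement of f(ℂ) to at most one point.
e^{−6z} is never zero on ℂ, so 4·e^{−6z} takes every value in ℂ ∖ {0}. Adding -5 shifts the range to ℂ ∖ {-5}. Thus f omits exactly the value -5.

Omitted value: -5.


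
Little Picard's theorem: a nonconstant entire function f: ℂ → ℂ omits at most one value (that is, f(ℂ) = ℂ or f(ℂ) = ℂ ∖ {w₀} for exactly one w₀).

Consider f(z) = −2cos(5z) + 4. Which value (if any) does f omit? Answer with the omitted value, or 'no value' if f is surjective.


Little Picard bounds the complement of f(ℂ) to at most one point.
cos is entire and surjective onto ℂ: for every w ∈ ℂ, cos(ζ) = w has a solution ζ ∈ ℂ (e.g., via the complex inverse arccos). With ζ = 5z this gives z = ζ/(5). Then -2·cos(5z) takes every value in -2·ℂ = ℂ, and adding 4 is a bijection of ℂ. So f is surjective and omits no value. (Note: only on the real line is cos bounded by [−1, 1].)

Omitted value: no value.


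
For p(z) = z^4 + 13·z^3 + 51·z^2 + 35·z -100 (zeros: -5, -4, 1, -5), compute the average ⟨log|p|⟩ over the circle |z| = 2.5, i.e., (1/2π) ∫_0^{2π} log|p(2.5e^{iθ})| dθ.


Zeros: -5, -5, -4, 1; r = 2.5.
Inside |z| < r: 1. Outside (|z| ≥ r): -5, -5, -4.
p(0) = -100, so log|p(0)| = log(100) = 4.6052.
Apply Jensen: I(r) = log|p(0)| + Σ_k log(r/|z_k|), summed over zeros inside |z| < r.
  log(r/|z_k|) for z_k = 1: log(2.5/1) = 0.9163
  Outside zeros (-5, -5, -4) contribute nothing to the Jensen sum.
Sum over inside zeros: 0.9163.
I(r) = log|p(0)| + (inside sum) = 4.6052 + 0.9163 = 5.5215.
Note: since some zeros are outside |z| ≤ r, the simplified n·log(r) form does NOT apply — only the inside zeros contribute.

I(r) ≈ 5.5215.


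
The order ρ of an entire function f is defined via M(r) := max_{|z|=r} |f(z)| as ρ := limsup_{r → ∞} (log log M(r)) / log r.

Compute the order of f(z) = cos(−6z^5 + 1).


Write cos(w) = (e^{iw} ± e^{−iw})/(2 or 2i), so |cos(w)| ≤ e^{|w|}. With w = −6z^5 + 1, |w| ≤ 6r^5 + 1 on |z|=r, giving M(r) ≤ e^{6r^5 + 1} and ρ ≤ 5. For the lower bound, choose z on |z|=r with -6z^5 purely imaginary of modulus 6r^5; then |cos(−6z^5 + 1)| grows like e^{6r^5}/2, so ρ ≥ 5. Hence ρ = 5.
Therefore ρ = 5.

Order ρ = 5.


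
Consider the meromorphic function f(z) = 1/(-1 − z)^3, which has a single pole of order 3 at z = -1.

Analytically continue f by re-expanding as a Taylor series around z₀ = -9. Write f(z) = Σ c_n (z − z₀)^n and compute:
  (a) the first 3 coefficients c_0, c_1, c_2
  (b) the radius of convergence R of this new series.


Let w = z − z₀, so z = z₀ + w.
Then -1 − z = -1 − (z₀ + w) = (-1 − z₀) − w = 8 − w.
f(z) = 1/(8 − w)^3 = (1/(8)^3) · (1 − w/(8))^{−3}.
By the binomial series (1−u)^{−3} = Σ_{n≥0} C(n+2, 2) u^n for |u|<1, with u = w/(8):
  c_n = C(n+2, 2) / (8)^(n+3).
  c_0 = 1/(8)^3 = 1/512.
  c_1 = 3/(8)^4 = 3/4096.
  c_2 = 6/(8)^5 = 3/16384.
The series is valid for |w/d| < 1, i.e. |z − z₀| < |d|.
Radius of convergence: R = |-1 − z₀| = |8| = 8 (distance from z₀ to the singularity z = -1).

c_0 = 1/512, c_1 = 3/4096, c_2 = 3/16384; R = 8.


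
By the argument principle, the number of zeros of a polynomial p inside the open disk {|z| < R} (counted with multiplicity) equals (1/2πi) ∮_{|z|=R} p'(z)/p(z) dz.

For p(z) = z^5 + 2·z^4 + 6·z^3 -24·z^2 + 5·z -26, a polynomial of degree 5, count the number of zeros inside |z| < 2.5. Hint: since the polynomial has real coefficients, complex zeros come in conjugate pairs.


The zeros of p are: (0 + 1i), (0 - 1i), 2, (-2 + 3i), (-2 - 3i).
Their magnitudes are: 1, 1, 2, 3.606, 3.606.
Zeros with |z| < R = 2.5: (0 + 1i), (0 - 1i), 2.
Count = 3.
By the argument principle, (1/2πi) ∮_{|z|=R} p'(z)/p(z) dz equals exactly this count.

Number of zeros inside |z| < 2.5: 3.


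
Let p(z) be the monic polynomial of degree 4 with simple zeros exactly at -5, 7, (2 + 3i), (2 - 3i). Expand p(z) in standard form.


The polynomial is p(z) = ∏_{α ∈ S} (z − α), where S = {-5, 7, (2 + 3i), (2 - 3i)}.
Expanding the product yields: p(z) = z^4 -6·z^3 -14·z^2 + 114·z -455.
Note conjugate pairs combine to real quadratics: (z − (2+3i))(z − (2−3i)) = z² − 4z + 13.
The resulting polynomial has degree 4 and real coefficients as required.

p(z) = z^4 -6·z^3 -14·z^2 + 114·z -455.


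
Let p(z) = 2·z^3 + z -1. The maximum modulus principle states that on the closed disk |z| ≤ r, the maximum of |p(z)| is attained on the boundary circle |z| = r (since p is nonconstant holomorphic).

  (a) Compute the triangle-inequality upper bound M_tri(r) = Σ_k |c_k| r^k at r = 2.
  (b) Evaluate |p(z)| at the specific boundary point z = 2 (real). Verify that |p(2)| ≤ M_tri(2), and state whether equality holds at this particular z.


Coefficients: c_0 = -1, c_1 = 1, c_2 = 0, c_3 = 2. Radius r = 2.
Part (a). Triangle bound: M_tri(r) = Σ_k |c_k| r^k
  = |-1|·2^0 + |1|·2^1 + |0|·2^2 + |2|·2^3
  = 1 + 2 + 0 + 16 = 19.
This bounds M(r) := max_{|z|=r} |p(z)| from above; equality holds iff all terms c_k z^k can be made to align in phase at a single z on |z|=r.
Part (b). At z = 2 (real, on the circle |z| = r):
  p(2) = (-1)·2^0 + (1)·2^1 + (0)·2^2 + (2)·2^3 = 17.
  |p(2)| = 17.
Check: |p(2)| = 17 ≤ 19 = M_tri(2). ✓ Equality does not hold at z = 2 (the coefficients have mixed signs, so the terms do not all align in phase there).

M_tri(2) = 19; |p(2)| = 17; equality at z=2: no.


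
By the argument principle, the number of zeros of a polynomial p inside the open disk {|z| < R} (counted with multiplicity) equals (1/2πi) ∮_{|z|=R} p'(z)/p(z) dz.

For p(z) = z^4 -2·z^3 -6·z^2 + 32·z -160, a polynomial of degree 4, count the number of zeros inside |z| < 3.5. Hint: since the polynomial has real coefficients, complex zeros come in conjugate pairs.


The zeros of p are: -4, 4, (1 + 3i), (1 - 3i).
Their magnitudes are: 4, 4, 3.162, 3.162.
Zeros with |z| < R = 3.5: (1 + 3i), (1 - 3i).
Count = 2.
By the argument principle, (1/2πi) ∮_{|z|=R} p'(z)/p(z) dz equals exactly this count.

Number of zeros inside |z| < 3.5: 2.


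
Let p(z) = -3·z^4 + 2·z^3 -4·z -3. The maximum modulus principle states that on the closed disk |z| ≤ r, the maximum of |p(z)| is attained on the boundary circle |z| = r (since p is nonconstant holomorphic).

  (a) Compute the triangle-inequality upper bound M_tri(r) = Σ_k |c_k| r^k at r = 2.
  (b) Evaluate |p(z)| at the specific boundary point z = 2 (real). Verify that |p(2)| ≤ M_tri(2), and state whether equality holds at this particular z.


Coefficients: c_0 = -3, c_1 = -4, c_2 = 0, c_3 = 2, c_4 = -3. Radius r = 2.
Part (a). Triangle bound: M_tri(r) = Σ_k |c_k| r^k
  = |-3|·2^0 + |-4|·2^1 + |0|·2^2 + |2|·2^3 + |-3|·2^4
  = 3 + 8 + 0 + 16 + 48 = 75.
This bounds M(r) := max_{|z|=r} |p(z)| from above; equality holds iff all terms c_k z^k can be made to align in phase at a single z on |z|=r.
Part (b). At z = 2 (real, on the circle |z| = r):
  p(2) = (-3)·2^0 + (-4)·2^1 + (0)·2^2 + (2)·2^3 + (-3)·2^4 = -43.
  |p(2)| = 43.
Check: |p(2)| = 43 ≤ 75 = M_tri(2). ✓ Equality does not hold at z = 2 (the coefficients have mixed signs, so the terms do not all align in phase there).

M_tri(2) = 75; |p(2)| = 43; equality at z=2: no.


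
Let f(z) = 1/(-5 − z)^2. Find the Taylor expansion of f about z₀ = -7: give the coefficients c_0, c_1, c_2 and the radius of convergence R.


Let w = z − z₀, so z = z₀ + w.
Then -5 − z = -5 − (z₀ + w) = (-5 − z₀) − w = 2 − w.
f(z) = 1/(2 − w)^2 = (1/(2)^2) · (1 − w/(2))^{−2}.
By the binomial series (1−u)^{−2} = Σ_{n≥0} C(n+1, 1) u^n for |u|<1, with u = w/(2):
  c_n = C(n+1, 1) / (2)^(n+2).
  c_0 = 1/(2)^2 = 1/4.
  c_1 = 2/(2)^3 = 1/4.
  c_2 = 3/(2)^4 = 3/16.
The series is valid for |w/d| < 1, i.e. |z − z₀| < |d|.
Radius of convergence: R = |-5 − z₀| = |2| = 2 (distance from z₀ to the singularity z = -5).

c_0 = 1/4, c_1 = 1/4, c_2 = 3/16; R = 2.


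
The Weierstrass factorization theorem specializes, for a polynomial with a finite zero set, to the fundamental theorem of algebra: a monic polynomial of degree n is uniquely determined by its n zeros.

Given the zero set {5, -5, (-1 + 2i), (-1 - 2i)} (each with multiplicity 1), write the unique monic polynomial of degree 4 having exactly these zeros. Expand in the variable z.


The polynomial is p(z) = ∏_{α ∈ S} (z − α), where S = {5, -5, (-1 + 2i), (-1 - 2i)}.
Expanding the product yields: p(z) = z^4 + 2·z^3 -20·z^2 -50·z -125.
Note conjugate pairs combine to real quadratics: (z − (-1+2i))(z − (-1−2i)) = z² + 2z + 5.
The resulting polynomial has degree 4 and real coefficients as required.

p(z) = z^4 + 2·z^3 -20·z^2 -50·z -125.


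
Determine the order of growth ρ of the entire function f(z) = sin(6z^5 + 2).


Write sin(w) = (e^{iw} ± e^{−iw})/(2 or 2i), so |sin(w)| ≤ e^{|w|}. With w = 6z^5 + 2, |w| ≤ 6r^5 + 2 on |z|=r, giving M(r) ≤ e^{6r^5 + 2} and ρ ≤ 5. For the lower bound, choose z on |z|=r with 6z^5 purely imaginary of modulus 6r^5; then |sin(6z^5 + 2)| grows like e^{6r^5}/2, so ρ ≥ 5. Hence ρ = 5.
Therefore ρ = 5.

Order ρ = 5.


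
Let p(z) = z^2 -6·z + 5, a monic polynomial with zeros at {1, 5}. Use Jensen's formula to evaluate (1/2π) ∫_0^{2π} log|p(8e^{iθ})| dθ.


Zeros: 1, 5; r = 8.
Inside |z| < r: 1, 5. Outside (|z| ≥ r): ∅.
p(0) = 5, so log|p(0)| = log(5) = 1.6094.
Apply Jensen: I(r) = log|p(0)| + Σ_k log(r/|z_k|), summed over zeros inside |z| < r.
  log(r/|z_k|) for z_k = 1: log(8/1) = 2.0794
  log(r/|z_k|) for z_k = 5: log(8/5) = 0.4700
Sum over inside zeros: 2.5494.
I(r) = log|p(0)| + (inside sum) = 1.6094 + 2.5494 = 4.1589.
Closed form (all zeros inside, monic): I(r) = n·log(r) = 2·log(8) = 4.1589. ✓

I(r) ≈ 4.1589.


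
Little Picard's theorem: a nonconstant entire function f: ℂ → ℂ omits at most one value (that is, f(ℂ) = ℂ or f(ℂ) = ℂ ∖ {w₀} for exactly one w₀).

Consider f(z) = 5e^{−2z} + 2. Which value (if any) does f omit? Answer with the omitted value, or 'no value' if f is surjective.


Little Picard bounds the complement of f(ℂ) to at most one point.
e^{−2z} is never zero on ℂ, so 5·e^{−2z} takes every value in ℂ ∖ {0}. Adding 2 shifts the range to ℂ ∖ {2}. Thus f omits exactly the value 2.

Omitted value: 2.


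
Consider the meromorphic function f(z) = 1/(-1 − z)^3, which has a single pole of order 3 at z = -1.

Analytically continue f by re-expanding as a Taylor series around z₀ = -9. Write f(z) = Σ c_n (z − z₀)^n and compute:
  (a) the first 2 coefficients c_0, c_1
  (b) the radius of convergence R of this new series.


Let w = z − z₀, so z = z₀ + w.
Then -1 − z = -1 − (z₀ + w) = (-1 − z₀) − w = 8 − w.
f(z) = 1/(8 − w)^3 = (1/(8)^3) · (1 − w/(8))^{−3}.
By the binomial series (1−u)^{−3} = Σ_{n≥0} C(n+2, 2) u^n for |u|<1, with u = w/(8):
  c_n = C(n+2, 2) / (8)^(n+3).
  c_0 = 1/(8)^3 = 1/512.
  c_1 = 3/(8)^4 = 3/4096.
The series is valid for |w/d| < 1, i.e. |z − z₀| < |d|.
Radius of convergence: R = |-1 − z₀| = |8| = 8 (distance from z₀ to the singularity z = -1).

c_0 = 1/512, c_1 = 3/4096; R = 8.


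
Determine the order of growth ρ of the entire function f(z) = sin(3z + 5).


sin(w) is a linear combination of e^{iw} and e^{−iw} (or e^w, e^{−w} in the hyperbolic case), so |sin(w)| ≤ e^{|w|}. With w = 3z + 5, |w| ≤ 3|z| + 5 = 3r + 5 on |z| = r, giving M(r) ≤ e^{3r + 5}, so ρ ≤ 1. On a suitable ray (z = it for sin/cos; z = t for sinh/cosh, t real → ∞), |sin(3z + 5)| grows like e^{3|t|}/2, so ρ ≥ 1. Hence ρ = 1.
Therefore ρ = 1.

Order ρ = 1.


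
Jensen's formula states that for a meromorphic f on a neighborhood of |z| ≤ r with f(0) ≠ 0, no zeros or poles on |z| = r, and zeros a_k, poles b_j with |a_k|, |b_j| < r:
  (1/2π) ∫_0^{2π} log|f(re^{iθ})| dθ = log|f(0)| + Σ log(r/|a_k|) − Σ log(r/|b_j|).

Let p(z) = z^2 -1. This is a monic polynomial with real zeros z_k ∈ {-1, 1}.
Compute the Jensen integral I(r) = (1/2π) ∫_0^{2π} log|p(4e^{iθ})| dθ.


Zeros: -1, 1; r = 4.
Inside |z| < r: -1, 1. Outside (|z| ≥ r): ∅.
p(0) = -1, so log|p(0)| = log(1) = 0.0000.
Apply Jensen: I(r) = log|p(0)| + Σ_k log(r/|z_k|), summed over zeros inside |z| < r.
  log(r/|z_k|) for z_k = -1: log(4/1) = 1.3863
  log(r/|z_k|) for z_k = 1: log(4/1) = 1.3863
Sum over inside zeros: 2.7726.
I(r) = log|p(0)| + (inside sum) = 0.0000 + 2.7726 = 2.7726.
Closed form (all zeros inside, monic): I(r) = n·log(r) = 2·log(4) = 2.7726. ✓

I(r) ≈ 2.7726.


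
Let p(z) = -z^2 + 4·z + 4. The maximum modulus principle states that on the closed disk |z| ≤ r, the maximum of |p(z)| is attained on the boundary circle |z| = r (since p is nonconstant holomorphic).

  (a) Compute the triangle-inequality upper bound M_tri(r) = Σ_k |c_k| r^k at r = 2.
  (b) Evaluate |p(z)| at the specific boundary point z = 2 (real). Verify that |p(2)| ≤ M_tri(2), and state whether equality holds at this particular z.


Coefficients: c_0 = 4, c_1 = 4, c_2 = -1. Radius r = 2.
Part (a). Triangle bound: M_tri(r) = Σ_k |c_k| r^k
  = |4|·2^0 + |4|·2^1 + |-1|·2^2
  = 4 + 8 + 4 = 16.
This bounds M(r) := max_{|z|=r} |p(z)| from above; equality holds iff all terms c_k z^k can be made to align in phase at a single z on |z|=r.
Part (b). At z = 2 (real, on the circle |z| = r):
  p(2) = (4)·2^0 + (4)·2^1 + (-1)·2^2 = 8.
  |p(2)| = 8.
Check: |p(2)| = 8 ≤ 16 = M_tri(2). ✓ Equality does not hold at z = 2 (the coefficients have mixed signs, so the terms do not all align in phase there).

M_tri(2) = 16; |p(2)| = 8; equality at z=2: no.


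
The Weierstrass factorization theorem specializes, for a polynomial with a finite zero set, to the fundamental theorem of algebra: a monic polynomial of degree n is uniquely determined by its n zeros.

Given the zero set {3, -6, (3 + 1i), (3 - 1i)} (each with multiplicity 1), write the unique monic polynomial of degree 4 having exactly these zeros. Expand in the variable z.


The polynomial is p(z) = ∏_{α ∈ S} (z − α), where S = {3, -6, (3 + 1i), (3 - 1i)}.
Expanding the product yields: p(z) = z^4 -3·z^3 -26·z^2 + 138·z -180.
Note conjugate pairs combine to real quadratics: (z − (3+1i))(z − (3−1i)) = z² − 6z + 10.
The resulting polynomial has degree 4 and real coefficients as required.

p(z) = z^4 -3·z^3 -26·z^2 + 138·z -180.


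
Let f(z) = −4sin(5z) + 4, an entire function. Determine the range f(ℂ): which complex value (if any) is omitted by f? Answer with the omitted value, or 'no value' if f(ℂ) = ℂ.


Little Picard bounds the complement of f(ℂ) to at most one point.
sin is entire and surjective onto ℂ: for every w ∈ ℂ, sin(ζ) = w has a solution ζ ∈ ℂ (e.g., via the complex inverse arcsin). With ζ = 5z this gives z = ζ/(5). Then -4·sin(5z) takes every value in -4·ℂ = ℂ, and adding 4 is a bijection of ℂ. So f is surjective and omits no value. (Note: only on the real line is sin bounded by [−1, 1].)

Omitted value: no value.


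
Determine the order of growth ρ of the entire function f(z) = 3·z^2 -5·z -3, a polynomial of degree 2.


|f(z)| ≤ Σ|c_k|·r^k = O(r^2) as r → ∞. Polynomial growth is O(e^{r^ε}) for every ε > 0 (since r^2/e^{r^ε} → 0), so ρ ≤ ε for all ε > 0, i.e. ρ = 0. Every nonconstant polynomial has order 0.
Therefore ρ = 0.

Order ρ = 0.


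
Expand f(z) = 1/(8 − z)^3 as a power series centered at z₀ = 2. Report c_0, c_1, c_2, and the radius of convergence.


Let w = z − z₀, so z = z₀ + w.
Then 8 − z = 8 − (z₀ + w) = (8 − z₀) − w = 6 − w.
f(z) = 1/(6 − w)^3 = (1/(6)^3) · (1 − w/(6))^{−3}.
By the binomial series (1−u)^{−3} = Σ_{n≥0} C(n+2, 2) u^n for |u|<1, with u = w/(6):
  c_n = C(n+2, 2) / (6)^(n+3).
  c_0 = 1/(6)^3 = 1/216.
  c_1 = 3/(6)^4 = 1/432.
  c_2 = 6/(6)^5 = 1/1296.
The series is valid for |w/d| < 1, i.e. |z − z₀| < |d|.
Radius of convergence: R = |8 − z₀| = |6| = 6 (distance from z₀ to the singularity z = 8).

c_0 = 1/216, c_1 = 1/432, c_2 = 1/1296; R = 6.


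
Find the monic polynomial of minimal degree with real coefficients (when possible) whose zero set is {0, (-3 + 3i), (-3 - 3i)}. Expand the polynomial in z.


The polynomial is p(z) = ∏_{α ∈ S} (z − α), where S = {0, (-3 + 3i), (-3 - 3i)}.
Expanding the product yields: p(z) = z^3 + 6·z^2 + 18·z.
Note conjugate pairs combine to real quadratics: (z − (-3+3i))(z − (-3−3i)) = z² + 6z + 18.
The resulting polynomial has degree 3 and real coefficients as required.

p(z) = z^3 + 6·z^2 + 18·z.


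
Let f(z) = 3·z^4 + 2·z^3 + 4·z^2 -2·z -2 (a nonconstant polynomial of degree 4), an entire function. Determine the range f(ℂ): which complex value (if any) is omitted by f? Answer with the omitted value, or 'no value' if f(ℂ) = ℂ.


Little Picard bounds the complement of f(ℂ) to at most one point.
For every w ∈ ℂ, the equation p(z) − w = 0 is a nonconstant polynomial in z and hence has at least one root by the fundamental theorem of algebra. So p is surjective onto ℂ, omitting no value.

Omitted value: no value.


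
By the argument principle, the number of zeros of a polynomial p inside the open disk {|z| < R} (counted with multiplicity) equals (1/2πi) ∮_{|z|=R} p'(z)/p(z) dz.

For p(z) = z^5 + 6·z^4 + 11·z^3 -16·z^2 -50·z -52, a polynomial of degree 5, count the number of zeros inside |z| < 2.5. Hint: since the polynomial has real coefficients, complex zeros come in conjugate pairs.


The zeros of p are: (-1 + 1i), (-1 - 1i), 2, (-3 + 2i), (-3 - 2i).
Their magnitudes are: 1.414, 1.414, 2, 3.606, 3.606.
Zeros with |z| < R = 2.5: (-1 + 1i), (-1 - 1i), 2.
Count = 3.
By the argument principle, (1/2πi) ∮_{|z|=R} p'(z)/p(z) dz equals exactly this count.

Number of zeros inside |z| < 2.5: 3.


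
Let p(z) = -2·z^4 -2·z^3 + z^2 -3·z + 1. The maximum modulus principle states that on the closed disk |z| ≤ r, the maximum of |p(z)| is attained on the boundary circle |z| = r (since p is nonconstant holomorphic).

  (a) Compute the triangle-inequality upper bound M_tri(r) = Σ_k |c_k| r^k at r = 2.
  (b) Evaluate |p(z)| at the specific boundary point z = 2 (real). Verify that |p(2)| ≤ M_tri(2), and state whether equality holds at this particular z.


Coefficients: c_0 = 1, c_1 = -3, c_2 = 1, c_3 = -2, c_4 = -2. Radius r = 2.
Part (a). Triangle bound: M_tri(r) = Σ_k |c_k| r^k
  = |1|·2^0 + |-3|·2^1 + |1|·2^2 + |-2|·2^3 + |-2|·2^4
  = 1 + 6 + 4 + 16 + 32 = 59.
This bounds M(r) := max_{|z|=r} |p(z)| from above; equality holds iff all terms c_k z^k can be made to align in phase at a single z on |z|=r.
Part (b). At z = 2 (real, on the circle |z| = r):
  p(2) = (1)·2^0 + (-3)·2^1 + (1)·2^2 + (-2)·2^3 + (-2)·2^4 = -49.
  |p(2)| = 49.
Check: |p(2)| = 49 ≤ 59 = M_tri(2). ✓ Equality does not hold at z = 2 (the coefficients have mixed signs, so the terms do not all align in phase there).

M_tri(2) = 59; |p(2)| = 49; equality at z=2: no.


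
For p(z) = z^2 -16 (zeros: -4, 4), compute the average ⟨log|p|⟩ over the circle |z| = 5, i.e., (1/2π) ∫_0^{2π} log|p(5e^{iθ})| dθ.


Zeros: -4, 4; r = 5.
Inside |z| < r: -4, 4. Outside (|z| ≥ r): ∅.
p(0) = -16, so log|p(0)| = log(16) = 2.7726.
Apply Jensen: I(r) = log|p(0)| + Σ_k log(r/|z_k|), summed over zeros inside |z| < r.
  log(r/|z_k|) for z_k = -4: log(5/4) = 0.2231
  log(r/|z_k|) for z_k = 4: log(5/4) = 0.2231
Sum over inside zeros: 0.4463.
I(r) = log|p(0)| + (inside sum) = 2.7726 + 0.4463 = 3.2189.
Closed form (all zeros inside, monic): I(r) = n·log(r) = 2·log(5) = 3.2189. ✓

I(r) ≈ 3.2189.


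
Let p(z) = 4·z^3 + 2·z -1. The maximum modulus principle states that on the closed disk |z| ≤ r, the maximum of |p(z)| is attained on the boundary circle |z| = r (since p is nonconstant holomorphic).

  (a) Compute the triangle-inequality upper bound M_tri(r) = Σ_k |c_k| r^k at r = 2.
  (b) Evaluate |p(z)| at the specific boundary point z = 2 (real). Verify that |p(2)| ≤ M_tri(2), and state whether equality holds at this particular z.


Coefficients: c_0 = -1, c_1 = 2, c_2 = 0, c_3 = 4. Radius r = 2.
Part (a). Triangle bound: M_tri(r) = Σ_k |c_k| r^k
  = |-1|·2^0 + |2|·2^1 + |0|·2^2 + |4|·2^3
  = 1 + 4 + 0 + 32 = 37.
This bounds M(r) := max_{|z|=r} |p(z)| from above; equality holds iff all terms c_k z^k can be made to align in phase at a single z on |z|=r.
Part (b). At z = 2 (real, on the circle |z| = r):
  p(2) = (-1)·2^0 + (2)·2^1 + (0)·2^2 + (4)·2^3 = 35.
  |p(2)| = 35.
Check: |p(2)| = 35 ≤ 37 = M_tri(2). ✓ Equality does not hold at z = 2 (the coefficients have mixed signs, so the terms do not all align in phase there).

M_tri(2) = 37; |p(2)| = 35; equality at z=2: no.


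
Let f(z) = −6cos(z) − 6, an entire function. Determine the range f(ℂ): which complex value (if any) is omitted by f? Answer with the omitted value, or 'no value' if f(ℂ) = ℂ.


Little Picard bounds the complement of f(ℂ) to at most one point.
cos is entire and surjective onto ℂ: for every w ∈ ℂ, cos(ζ) = w has a solution ζ ∈ ℂ (e.g., via the complex inverse arccos). With ζ = z this gives z = ζ/(1). Then -6·cos(z) takes every value in -6·ℂ = ℂ, and adding -6 is a bijection of ℂ. So f is surjective and omits no value. (Note: only on the real line is cos bounded by [−1, 1].)

Omitted value: no value.


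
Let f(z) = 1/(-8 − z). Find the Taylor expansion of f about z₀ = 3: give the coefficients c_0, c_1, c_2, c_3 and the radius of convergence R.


Let w = z − z₀, so z = z₀ + w.
Then -8 − z = -8 − (z₀ + w) = (-8 − z₀) − w = -11 − w.
f(z) = 1/(-11 − w) = (1/(-11)) · 1/(1 − w/(-11)) = Σ_{n≥0} w^n / (-11)^(n+1).
So c_n = 1/(-11)^(n+1):
  c_0 = 1/(-11)^1 = -1/11.
  c_1 = 1/(-11)^2 = 1/121.
  c_2 = 1/(-11)^3 = -1/1331.
  c_3 = 1/(-11)^4 = 1/14641.
The series is valid for |w/d| < 1, i.e. |z − z₀| < |d|.
Radius of convergence: R = |-8 − z₀| = |-11| = 11 (distance from z₀ to the singularity z = -8).

c_0 = -1/11, c_1 = 1/121, c_2 = -1/1331, c_3 = 1/14641; R = 11.


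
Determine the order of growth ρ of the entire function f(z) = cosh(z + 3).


cosh(w) is a linear combination of e^{iw} and e^{−iw} (or e^w, e^{−w} in the hyperbolic case), so |cosh(w)| ≤ e^{|w|}. With w = z + 3, |w| ≤ 1|z| + 3 = 1r + 3 on |z| = r, giving M(r) ≤ e^{1r + 3}, so ρ ≤ 1. On a suitable ray (z = it for sin/cos; z = t for sinh/cosh, t real → ∞), |cosh(z + 3)| grows like e^{1|t|}/2, so ρ ≥ 1. Hence ρ = 1.
Therefore ρ = 1.

Order ρ = 1.


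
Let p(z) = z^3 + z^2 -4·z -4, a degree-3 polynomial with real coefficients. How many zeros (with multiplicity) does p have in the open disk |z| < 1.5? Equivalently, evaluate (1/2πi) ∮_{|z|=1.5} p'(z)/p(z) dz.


The zeros of p are: -1, -2, 2.
Their magnitudes are: 1, 2, 2.
Zeros with |z| < R = 1.5: -1.
Count = 1.
By the argument principle, (1/2πi) ∮_{|z|=R} p'(z)/p(z) dz equals exactly this count.

Number of zeros inside |z| < 1.5: 1.


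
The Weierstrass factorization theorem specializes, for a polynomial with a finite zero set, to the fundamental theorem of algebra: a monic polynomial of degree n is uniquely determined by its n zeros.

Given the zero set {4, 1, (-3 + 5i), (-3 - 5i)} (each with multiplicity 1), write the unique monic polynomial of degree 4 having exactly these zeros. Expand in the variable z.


The polynomial is p(z) = ∏_{α ∈ S} (z − α), where S = {4, 1, (-3 + 5i), (-3 - 5i)}.
Expanding the product yields: p(z) = z^4 + z^3 + 8·z^2 -146·z + 136.
Note conjugate pairs combine to real quadratics: (z − (-3+5i))(z − (-3−5i)) = z² + 6z + 34.
The resulting polynomial has degree 4 and real coefficients as required.

p(z) = z^4 + z^3 + 8·z^2 -146·z + 136.


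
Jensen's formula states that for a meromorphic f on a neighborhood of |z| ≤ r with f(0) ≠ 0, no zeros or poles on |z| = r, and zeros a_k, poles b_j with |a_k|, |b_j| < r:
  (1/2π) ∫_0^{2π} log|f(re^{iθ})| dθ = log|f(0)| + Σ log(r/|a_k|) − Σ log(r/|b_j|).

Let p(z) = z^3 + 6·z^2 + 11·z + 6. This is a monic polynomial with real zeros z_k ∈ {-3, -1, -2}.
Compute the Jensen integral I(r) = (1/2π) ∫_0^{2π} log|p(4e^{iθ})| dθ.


Zeros: -3, -2, -1; r = 4.
Inside |z| < r: -3, -2, -1. Outside (|z| ≥ r): ∅.
p(0) = 6, so log|p(0)| = log(6) = 1.7918.
Apply Jensen: I(r) = log|p(0)| + Σ_k log(r/|z_k|), summed over zeros inside |z| < r.
  log(r/|z_k|) for z_k = -3: log(4/3) = 0.2877
  log(r/|z_k|) for z_k = -1: log(4/1) = 1.3863
  log(r/|z_k|) for z_k = -2: log(4/2) = 0.6931
Sum over inside zeros: 2.3671.
I(r) = log|p(0)| + (inside sum) = 1.7918 + 2.3671 = 4.1589.
Closed form (all zeros inside, monic): I(r) = n·log(r) = 3·log(4) = 4.1589. ✓

I(r) ≈ 4.1589.


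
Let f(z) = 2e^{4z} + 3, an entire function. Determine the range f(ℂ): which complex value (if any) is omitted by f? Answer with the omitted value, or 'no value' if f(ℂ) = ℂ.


Little Picard bounds the complement of f(ℂ) to at most one point.
e^{4z} is never zero on ℂ, so 2·e^{4z} takes every value in ℂ ∖ {0}. Adding 3 shifts the range to ℂ ∖ {3}. Thus f omits exactly the value 3.

Omitted value: 3.


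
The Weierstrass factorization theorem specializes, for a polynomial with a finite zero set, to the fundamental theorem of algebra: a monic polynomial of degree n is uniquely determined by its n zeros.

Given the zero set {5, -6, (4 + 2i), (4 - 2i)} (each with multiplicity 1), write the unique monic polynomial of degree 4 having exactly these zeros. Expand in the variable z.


The polynomial is p(z) = ∏_{α ∈ S} (z − α), where S = {5, -6, (4 + 2i), (4 - 2i)}.
Expanding the product yields: p(z) = z^4 -7·z^3 -18·z^2 + 260·z -600.
Note conjugate pairs combine to real quadratics: (z − (4+2i))(z − (4−2i)) = z² − 8z + 20.
The resulting polynomial has degree 4 and real coefficients as required.

p(z) = z^4 -7·z^3 -18·z^2 + 260·z -600.


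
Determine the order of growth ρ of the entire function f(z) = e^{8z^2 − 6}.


|e^{8z^2 − 6}| = e^{Re(8·z^2) + -6} ≤ e^{8|z|^2 + -6} = e^{8r^2 + -6} on |z| = r, so ρ ≤ 2. Choosing z on |z|=r so that 8·z^2 is real positive (always possible by picking arg z appropriately) gives |f(z)| = e^{8r^2 + -6}, matching the bound. The additive constant -6 does not affect log log M(r) ~ 2·log r. Hence ρ = 2.
Therefore ρ = 2.

Order ρ = 2.


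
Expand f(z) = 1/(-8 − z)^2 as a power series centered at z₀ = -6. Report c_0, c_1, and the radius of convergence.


Let w = z − z₀, so z = z₀ + w.
Then -8 − z = -8 − (z₀ + w) = (-8 − z₀) − w = -2 − w.
f(z) = 1/(-2 − w)^2 = (1/(-2)^2) · (1 − w/(-2))^{−2}.
By the binomial series (1−u)^{−2} = Σ_{n≥0} C(n+1, 1) u^n for |u|<1, with u = w/(-2):
  c_n = C(n+1, 1) / (-2)^(n+2).
  c_0 = 1/(-2)^2 = 1/4.
  c_1 = 2/(-2)^3 = -1/4.
The series is valid for |w/d| < 1, i.e. |z − z₀| < |d|.
Radius of convergence: R = |-8 − z₀| = |-2| = 2 (distance from z₀ to the singularity z = -8).

c_0 = 1/4, c_1 = -1/4; R = 2.


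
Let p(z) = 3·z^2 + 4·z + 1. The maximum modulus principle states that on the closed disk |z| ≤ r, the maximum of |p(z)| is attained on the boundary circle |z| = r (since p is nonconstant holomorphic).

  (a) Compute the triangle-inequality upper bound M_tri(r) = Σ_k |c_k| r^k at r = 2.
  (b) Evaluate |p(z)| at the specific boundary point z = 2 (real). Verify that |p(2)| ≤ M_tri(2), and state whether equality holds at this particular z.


Coefficients: c_0 = 1, c_1 = 4, c_2 = 3. Radius r = 2.
Part (a). Triangle bound: M_tri(r) = Σ_k |c_k| r^k
  = |1|·2^0 + |4|·2^1 + |3|·2^2
  = 1 + 8 + 12 = 21.
This bounds M(r) := max_{|z|=r} |p(z)| from above; equality holds iff all terms c_k z^k can be made to align in phase at a single z on |z|=r.
Part (b). At z = 2 (real, on the circle |z| = r):
  p(2) = (1)·2^0 + (4)·2^1 + (3)·2^2 = 21.
  |p(2)| = 21.
Since all nonzero coefficients share the same sign, |p(2)| = 21 = M_tri(2); the triangle bound is attained at z = 2, so in fact M(r) = 21.

M_tri(2) = 21; |p(2)| = 21; equality at z=2: yes.


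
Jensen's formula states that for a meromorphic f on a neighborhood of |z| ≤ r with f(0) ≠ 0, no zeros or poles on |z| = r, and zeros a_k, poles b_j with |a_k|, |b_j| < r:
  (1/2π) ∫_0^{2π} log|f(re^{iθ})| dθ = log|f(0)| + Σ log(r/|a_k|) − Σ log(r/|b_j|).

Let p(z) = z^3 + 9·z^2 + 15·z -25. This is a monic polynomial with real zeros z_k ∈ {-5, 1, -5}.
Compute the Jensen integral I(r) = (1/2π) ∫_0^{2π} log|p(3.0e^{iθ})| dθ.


Zeros: -5, -5, 1; r = 3.0.
Inside |z| < r: 1. Outside (|z| ≥ r): -5, -5.
p(0) = -25, so log|p(0)| = log(25) = 3.2189.
Apply Jensen: I(r) = log|p(0)| + Σ_k log(r/|z_k|), summed over zeros inside |z| < r.
  log(r/|z_k|) for z_k = 1: log(3.0/1) = 1.0986
  Outside zeros (-5, -5) contribute nothing to the Jensen sum.
Sum over inside zeros: 1.0986.
I(r) = log|p(0)| + (inside sum) = 3.2189 + 1.0986 = 4.3175.
Note: since some zeros are outside |z| ≤ r, the simplified n·log(r) form does NOT apply — only the inside zeros contribute.

I(r) ≈ 4.3175.


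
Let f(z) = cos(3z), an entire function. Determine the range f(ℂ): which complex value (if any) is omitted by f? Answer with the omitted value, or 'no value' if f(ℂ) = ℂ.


Little Picard bounds the complement of f(ℂ) to at most one point.
cos is entire and surjective onto ℂ: for every w ∈ ℂ, cos(ζ) = w has a solution ζ ∈ ℂ (e.g., via the complex inverse arccos). With ζ = 3z this gives z = ζ/(3). Then 1·cos(3z) takes every value in 1·ℂ = ℂ, and adding 0 is a bijection of ℂ. So f is surjective and omits no value. (Note: only on the real line is cos bounded by [−1, 1].)

Omitted value: no value.


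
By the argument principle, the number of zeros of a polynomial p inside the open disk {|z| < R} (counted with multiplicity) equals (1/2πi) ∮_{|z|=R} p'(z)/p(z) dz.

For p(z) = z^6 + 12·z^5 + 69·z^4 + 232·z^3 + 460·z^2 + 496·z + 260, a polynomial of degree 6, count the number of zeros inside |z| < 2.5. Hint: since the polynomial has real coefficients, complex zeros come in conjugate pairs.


The zeros of p are: (-1 + 1i), (-1 - 1i), (-2 + 3i), (-2 - 3i), (-3 + 1i), (-3 - 1i).
Their magnitudes are: 1.414, 1.414, 3.606, 3.606, 3.162, 3.162.
Zeros with |z| < R = 2.5: (-1 + 1i), (-1 - 1i).
Count = 2.
By the argument principle, (1/2πi) ∮_{|z|=R} p'(z)/p(z) dz equals exactly this count.

Number of zeros inside |z| < 2.5: 2.


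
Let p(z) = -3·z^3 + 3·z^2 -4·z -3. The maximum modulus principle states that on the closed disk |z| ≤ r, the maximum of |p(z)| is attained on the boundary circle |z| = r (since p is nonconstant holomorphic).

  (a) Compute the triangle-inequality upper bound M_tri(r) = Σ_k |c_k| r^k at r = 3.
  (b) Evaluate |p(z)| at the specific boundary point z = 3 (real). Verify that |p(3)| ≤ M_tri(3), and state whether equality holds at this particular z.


Coefficients: c_0 = -3, c_1 = -4, c_2 = 3, c_3 = -3. Radius r = 3.
Part (a). Triangle bound: M_tri(r) = Σ_k |c_k| r^k
  = |-3|·3^0 + |-4|·3^1 + |3|·3^2 + |-3|·3^3
  = 3 + 12 + 27 + 81 = 123.
This bounds M(r) := max_{|z|=r} |p(z)| from above; equality holds iff all terms c_k z^k can be made to align in phase at a single z on |z|=r.
Part (b). At z = 3 (real, on the circle |z| = r):
  p(3) = (-3)·3^0 + (-4)·3^1 + (3)·3^2 + (-3)·3^3 = -69.
  |p(3)| = 69.
Check: |p(3)| = 69 ≤ 123 = M_tri(3). ✓ Equality does not hold at z = 3 (the coefficients have mixed signs, so the terms do not all align in phase there).

M_tri(3) = 123; |p(3)| = 69; equality at z=3: no.


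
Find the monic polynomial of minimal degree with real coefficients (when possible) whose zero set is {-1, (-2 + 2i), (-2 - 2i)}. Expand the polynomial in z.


The polynomial is p(z) = ∏_{α ∈ S} (z − α), where S = {-1, (-2 + 2i), (-2 - 2i)}.
Expanding the product yields: p(z) = z^3 + 5·z^2 + 12·z + 8.
Note conjugate pairs combine to real quadratics: (z − (-2+2i))(z − (-2−2i)) = z² + 4z + 8.
The resulting polynomial has degree 3 and real coefficients as required.

p(z) = z^3 + 5·z^2 + 12·z + 8.


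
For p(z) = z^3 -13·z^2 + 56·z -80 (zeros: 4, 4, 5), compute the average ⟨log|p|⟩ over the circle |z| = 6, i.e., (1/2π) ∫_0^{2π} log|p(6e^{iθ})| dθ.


Zeros: 4, 4, 5; r = 6.
Inside |z| < r: 4, 4, 5. Outside (|z| ≥ r): ∅.
p(0) = -80, so log|p(0)| = log(80) = 4.3820.
Apply Jensen: I(r) = log|p(0)| + Σ_k log(r/|z_k|), summed over zeros inside |z| < r.
  log(r/|z_k|) for z_k = 4: log(6/4) = 0.4055
  log(r/|z_k|) for z_k = 4: log(6/4) = 0.4055
  log(r/|z_k|) for z_k = 5: log(6/5) = 0.1823
Sum over inside zeros: 0.9933.
I(r) = log|p(0)| + (inside sum) = 4.3820 + 0.9933 = 5.3753.
Closed form (all zeros inside, monic): I(r) = n·log(r) = 3·log(6) = 5.3753. ✓

I(r) ≈ 5.3753.


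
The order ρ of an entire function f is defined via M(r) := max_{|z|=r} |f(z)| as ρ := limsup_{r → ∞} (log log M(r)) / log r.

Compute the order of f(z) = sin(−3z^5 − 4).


Write sin(w) = (e^{iw} ± e^{−iw})/(2 or 2i), so |sin(w)| ≤ e^{|w|}. With w = −3z^5 − 4, |w| ≤ 3r^5 + 4 on |z|=r, giving M(r) ≤ e^{3r^5 + 4} and ρ ≤ 5. For the lower bound, choose z on |z|=r with -3z^5 purely imaginary of modulus 3r^5; then |sin(−3z^5 − 4)| grows like e^{3r^5}/2, so ρ ≥ 5. Hence ρ = 5.
Therefore ρ = 5.

Order ρ = 5.


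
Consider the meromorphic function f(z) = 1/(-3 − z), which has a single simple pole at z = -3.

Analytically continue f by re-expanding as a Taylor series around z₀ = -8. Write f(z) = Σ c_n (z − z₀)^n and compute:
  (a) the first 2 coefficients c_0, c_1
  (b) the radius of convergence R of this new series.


Let w = z − z₀, so z = z₀ + w.
Then -3 − z = -3 − (z₀ + w) = (-3 − z₀) − w = 5 − w.
f(z) = 1/(5 − w) = (1/(5)) · 1/(1 − w/(5)) = Σ_{n≥0} w^n / (5)^(n+1).
So c_n = 1/(5)^(n+1):
  c_0 = 1/(5)^1 = 1/5.
  c_1 = 1/(5)^2 = 1/25.
The series is valid for |w/d| < 1, i.e. |z − z₀| < |d|.
Radius of convergence: R = |-3 − z₀| = |5| = 5 (distance from z₀ to the singularity z = -3).

c_0 = 1/5, c_1 = 1/25; R = 5.


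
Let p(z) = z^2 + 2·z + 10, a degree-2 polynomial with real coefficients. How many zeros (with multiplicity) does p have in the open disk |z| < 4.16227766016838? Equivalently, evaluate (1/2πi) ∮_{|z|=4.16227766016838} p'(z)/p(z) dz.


The zeros of p are: (-1 + 3i), (-1 - 3i).
Their magnitudes are: 3.162, 3.162.
Zeros with |z| < R = 4.16227766016838: (-1 + 3i), (-1 - 3i).
Count = 2.
By the argument principle, (1/2πi) ∮_{|z|=R} p'(z)/p(z) dz equals exactly this count.

Number of zeros inside |z| < 4.16227766016838: 2.


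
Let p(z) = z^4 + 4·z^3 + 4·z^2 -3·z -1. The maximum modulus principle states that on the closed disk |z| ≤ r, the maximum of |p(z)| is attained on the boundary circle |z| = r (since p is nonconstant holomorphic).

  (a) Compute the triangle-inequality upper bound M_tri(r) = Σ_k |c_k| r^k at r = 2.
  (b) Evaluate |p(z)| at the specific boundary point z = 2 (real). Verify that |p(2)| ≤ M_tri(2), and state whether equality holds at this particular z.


Coefficients: c_0 = -1, c_1 = -3, c_2 = 4, c_3 = 4, c_4 = 1. Radius r = 2.
Part (a). Triangle bound: M_tri(r) = Σ_k |c_k| r^k
  = |-1|·2^0 + |-3|·2^1 + |4|·2^2 + |4|·2^3 + |1|·2^4
  = 1 + 6 + 16 + 32 + 16 = 71.
This bounds M(r) := max_{|z|=r} |p(z)| from above; equality holds iff all terms c_k z^k can be made to align in phase at a single z on |z|=r.
Part (b). At z = 2 (real, on the circle |z| = r):
  p(2) = (-1)·2^0 + (-3)·2^1 + (4)·2^2 + (4)·2^3 + (1)·2^4 = 57.
  |p(2)| = 57.
Check: |p(2)| = 57 ≤ 71 = M_tri(2). ✓ Equality does not hold at z = 2 (the coefficients have mixed signs, so the terms do not all align in phase there).

M_tri(2) = 71; |p(2)| = 57; equality at z=2: no.


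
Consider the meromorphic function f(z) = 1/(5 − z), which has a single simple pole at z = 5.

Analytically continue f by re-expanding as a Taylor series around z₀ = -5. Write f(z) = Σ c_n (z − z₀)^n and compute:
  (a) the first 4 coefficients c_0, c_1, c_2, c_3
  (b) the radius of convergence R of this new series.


Let w = z − z₀, so z = z₀ + w.
Then 5 − z = 5 − (z₀ + w) = (5 − z₀) − w = 10 − w.
f(z) = 1/(10 − w) = (1/(10)) · 1/(1 − w/(10)) = Σ_{n≥0} w^n / (10)^(n+1).
So c_n = 1/(10)^(n+1):
  c_0 = 1/(10)^1 = 1/10.
  c_1 = 1/(10)^2 = 1/100.
  c_2 = 1/(10)^3 = 1/1000.
  c_3 = 1/(10)^4 = 1/10000.
The series is valid for |w/d| < 1, i.e. |z − z₀| < |d|.
Radius of convergence: R = |5 − z₀| = |10| = 10 (distance from z₀ to the singularity z = 5).

c_0 = 1/10, c_1 = 1/100, c_2 = 1/1000, c_3 = 1/10000; R = 10.


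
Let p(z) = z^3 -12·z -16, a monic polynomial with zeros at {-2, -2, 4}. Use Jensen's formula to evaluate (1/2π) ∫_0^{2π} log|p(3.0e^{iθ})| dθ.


Zeros: -2, -2, 4; r = 3.0.
Inside |z| < r: -2, -2. Outside (|z| ≥ r): 4.
p(0) = -16, so log|p(0)| = log(16) = 2.7726.
Apply Jensen: I(r) = log|p(0)| + Σ_k log(r/|z_k|), summed over zeros inside |z| < r.
  log(r/|z_k|) for z_k = -2: log(3.0/2) = 0.4055
  log(r/|z_k|) for z_k = -2: log(3.0/2) = 0.4055
  Outside zeros (4) contribute nothing to the Jensen sum.
Sum over inside zeros: 0.8109.
I(r) = log|p(0)| + (inside sum) = 2.7726 + 0.8109 = 3.5835.
Note: since some zeros are outside |z| ≤ r, the simplified n·log(r) form does NOT apply — only the inside zeros contribute.

I(r) ≈ 3.5835.


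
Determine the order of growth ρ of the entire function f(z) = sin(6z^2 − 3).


Write sin(w) = (e^{iw} ± e^{−iw})/(2 or 2i), so |sin(w)| ≤ e^{|w|}. With w = 6z^2 − 3, |w| ≤ 6r^2 + 3 on |z|=r, giving M(r) ≤ e^{6r^2 + 3} and ρ ≤ 2. For the lower bound, choose z on |z|=r with 6z^2 purely imaginary of modulus 6r^2; then |sin(6z^2 − 3)| grows like e^{6r^2}/2, so ρ ≥ 2. Hence ρ = 2.
Therefore ρ = 2.

Order ρ = 2.


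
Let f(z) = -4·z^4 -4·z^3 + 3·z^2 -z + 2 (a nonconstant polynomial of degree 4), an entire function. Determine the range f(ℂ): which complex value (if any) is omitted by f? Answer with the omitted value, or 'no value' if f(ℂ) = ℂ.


Little Picard bounds the complement of f(ℂ) to at most one point.
For every w ∈ ℂ, the equation p(z) − w = 0 is a nonconstant polynomial in z and hence has at least one root by the fundamental theorem of algebra. So p is surjective onto ℂ, omitting no value.

Omitted value: no value.
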